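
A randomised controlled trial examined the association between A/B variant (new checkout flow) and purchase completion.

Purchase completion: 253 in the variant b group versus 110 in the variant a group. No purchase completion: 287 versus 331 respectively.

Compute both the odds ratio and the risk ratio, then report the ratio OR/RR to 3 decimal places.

1.412

From the description: a = 253, b = 287, c = 110, d = 331.
OR = (253·331)/(287·110) = 83743/31570 = 2.65261
Risk in exposed = 253/540 = 0.46852; risk in unexposed = 110/441 = 0.24943; RR = 1.87833
OR/RR = 2.65261 / 1.87833 = 1.41222
The outcome is not rare, so the OR lies further from 1 than the RR.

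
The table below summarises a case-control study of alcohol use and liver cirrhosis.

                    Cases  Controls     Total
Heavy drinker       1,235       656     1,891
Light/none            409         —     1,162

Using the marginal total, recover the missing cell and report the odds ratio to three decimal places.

3.466

The missing cell is in the unexposed row: 1162 − 409 = 753.
So a = 1235, b = 656, c = 409, d = 753.
OR = (a·d)/(b·c) = (1235 × 753) / (656 × 409) = 929955 / 268304 = 3.46605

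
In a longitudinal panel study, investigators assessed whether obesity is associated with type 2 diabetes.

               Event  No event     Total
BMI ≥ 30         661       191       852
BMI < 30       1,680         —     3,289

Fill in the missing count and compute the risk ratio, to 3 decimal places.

1.519

The missing cell is in the unexposed row: 3289 − 1680 = 1609.
So a = 661, b = 191, c = 1680, d = 1609.
RR = [a/(a+b)] / [c/(c+d)] = (661/852) / (1680/3289) = 0.77582/0.51079 = 1.51886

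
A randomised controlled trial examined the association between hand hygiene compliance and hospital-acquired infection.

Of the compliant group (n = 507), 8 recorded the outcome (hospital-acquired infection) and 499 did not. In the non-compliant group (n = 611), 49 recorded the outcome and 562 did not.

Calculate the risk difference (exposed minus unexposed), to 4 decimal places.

From the description: a = 8, b = 499, c = 49, d = 562.
Risk in exposed = 8/507 = 0.015779; risk in unexposed = 49/611 = 0.080196.
Risk difference = 0.015779 − 0.080196 = -0.064417

-0.0644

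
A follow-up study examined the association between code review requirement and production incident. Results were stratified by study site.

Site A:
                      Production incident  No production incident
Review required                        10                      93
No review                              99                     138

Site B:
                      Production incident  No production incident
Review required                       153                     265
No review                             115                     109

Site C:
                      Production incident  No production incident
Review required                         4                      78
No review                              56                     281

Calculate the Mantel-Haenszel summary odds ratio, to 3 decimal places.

OR_MH = Σ(aᵢdᵢ/nᵢ) / Σ(bᵢcᵢ/nᵢ), where nᵢ is the stratum total.
Stratum 1 (Site A): n = 340; a·d/n = 10·138/340 = 4.0588; b·c/n = 93·99/340 = 27.0794
Stratum 2 (Site B): n = 642; a·d/n = 153·109/642 = 25.9766; b·c/n = 265·115/642 = 47.4688
Stratum 3 (Site C): n = 419; a·d/n = 4·281/419 = 2.6826; b·c/n = 78·56/419 = 10.4248
OR_MH = (4.0588 + 25.9766 + 2.6826) / (27.0794 + 47.4688 + 10.4248) = 32.7180 / 84.9731 = 0.38504

0.385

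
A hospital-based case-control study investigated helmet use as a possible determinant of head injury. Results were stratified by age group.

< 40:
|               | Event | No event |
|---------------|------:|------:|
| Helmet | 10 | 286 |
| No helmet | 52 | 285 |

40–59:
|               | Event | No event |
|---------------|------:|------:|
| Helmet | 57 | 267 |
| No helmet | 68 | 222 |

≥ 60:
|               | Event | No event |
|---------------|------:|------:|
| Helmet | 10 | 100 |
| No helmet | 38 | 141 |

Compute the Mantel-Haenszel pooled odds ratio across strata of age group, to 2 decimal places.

0.45

OR_MH = Σ(aᵢdᵢ/nᵢ) / Σ(bᵢcᵢ/nᵢ), where nᵢ is the stratum total.
Stratum 1 (< 40): n = 633; a·d/n = 10·285/633 = 4.5024; b·c/n = 286·52/633 = 23.4945
Stratum 2 (40–59): n = 614; a·d/n = 57·222/614 = 20.6091; b·c/n = 267·68/614 = 29.5700
Stratum 3 (≥ 60): n = 289; a·d/n = 10·141/289 = 4.8789; b·c/n = 100·38/289 = 13.1488
OR_MH = (4.5024 + 20.6091 + 4.8789) / (23.4945 + 29.5700 + 13.1488) = 29.9904 / 66.2133 = 0.45294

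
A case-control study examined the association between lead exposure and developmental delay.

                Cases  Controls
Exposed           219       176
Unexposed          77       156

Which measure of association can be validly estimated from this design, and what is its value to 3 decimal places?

Cells: a = 219, b = 176, c = 77, d = 156.
This is a case-control study: participants were sampled on outcome status, so risks in the source population cannot be estimated directly — relative risk is not valid here. The odds ratio is the appropriate measure.
OR = (a·d)/(b·c) = (219 × 156) / (176 × 77) = 34164 / 13552 = 2.52096

2.521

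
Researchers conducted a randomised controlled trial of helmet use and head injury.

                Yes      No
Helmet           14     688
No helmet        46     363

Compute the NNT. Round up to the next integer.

11

Risk in treated group = 14/702 = 0.01994; risk in control = 46/409 = 0.11247.
Absolute risk reduction = 0.11247 − 0.01994 = 0.09253
NNT = 1 / ARR = 1 / 0.09253 = 10.808 → round up → 11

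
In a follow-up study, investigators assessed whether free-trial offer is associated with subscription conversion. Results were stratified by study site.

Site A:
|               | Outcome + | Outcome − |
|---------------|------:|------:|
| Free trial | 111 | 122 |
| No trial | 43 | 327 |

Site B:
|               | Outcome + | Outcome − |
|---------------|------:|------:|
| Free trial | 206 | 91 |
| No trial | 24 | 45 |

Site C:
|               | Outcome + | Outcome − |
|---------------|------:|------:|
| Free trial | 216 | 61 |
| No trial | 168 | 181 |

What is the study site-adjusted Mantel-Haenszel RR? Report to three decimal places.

2.059

RR_MH = Σ(aᵢ·n₀ᵢ/nᵢ) / Σ(cᵢ·n₁ᵢ/nᵢ), with n₁ᵢ = aᵢ+bᵢ (exposed), n₀ᵢ = cᵢ+dᵢ (unexposed), nᵢ = n₁ᵢ+n₀ᵢ.
Stratum 1 (Site A): n₁ = 233, n₀ = 370, n = 603; a·n₀/n = 111·370/603 = 68.1095; c·n₁/n = 43·233/603 = 16.6153
Stratum 2 (Site B): n₁ = 297, n₀ = 69, n = 366; a·n₀/n = 206·69/366 = 38.8361; c·n₁/n = 24·297/366 = 19.4754
Stratum 3 (Site C): n₁ = 277, n₀ = 349, n = 626; a·n₀/n = 216·349/626 = 120.4217; c·n₁/n = 168·277/626 = 74.3387
RR_MH = (68.1095 + 38.8361 + 120.4217) / (16.6153 + 19.4754 + 74.3387) = 227.3672 / 110.4293 = 2.05894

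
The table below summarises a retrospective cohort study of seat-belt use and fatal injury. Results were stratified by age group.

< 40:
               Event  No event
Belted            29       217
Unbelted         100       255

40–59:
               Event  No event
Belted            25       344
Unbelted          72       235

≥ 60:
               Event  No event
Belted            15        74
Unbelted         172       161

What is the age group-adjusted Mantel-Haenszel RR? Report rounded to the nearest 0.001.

RR_MH = Σ(aᵢ·n₀ᵢ/nᵢ) / Σ(cᵢ·n₁ᵢ/nᵢ), with n₁ᵢ = aᵢ+bᵢ (exposed), n₀ᵢ = cᵢ+dᵢ (unexposed), nᵢ = n₁ᵢ+n₀ᵢ.
Stratum 1 (< 40): n₁ = 246, n₀ = 355, n = 601; a·n₀/n = 29·355/601 = 17.1298; c·n₁/n = 100·246/601 = 40.9318
Stratum 2 (40–59): n₁ = 369, n₀ = 307, n = 676; a·n₀/n = 25·307/676 = 11.3536; c·n₁/n = 72·369/676 = 39.3018
Stratum 3 (≥ 60): n₁ = 89, n₀ = 333, n = 422; a·n₀/n = 15·333/422 = 11.8365; c·n₁/n = 172·89/422 = 36.2749
RR_MH = (17.1298 + 11.3536 + 11.8365) / (40.9318 + 39.3018 + 36.2749) = 40.3198 / 116.5084 = 0.34607

0.346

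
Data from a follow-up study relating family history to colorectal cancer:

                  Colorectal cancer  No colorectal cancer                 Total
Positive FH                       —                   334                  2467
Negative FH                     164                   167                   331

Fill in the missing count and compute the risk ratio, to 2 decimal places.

The missing cell is in the exposed row: 2467 − 334 = 2133.
So a = 2133, b = 334, c = 164, d = 167.
RR = [a/(a+b)] / [c/(c+d)] = (2133/2467) / (164/331) = 0.86461/0.49547 = 1.74504

1.75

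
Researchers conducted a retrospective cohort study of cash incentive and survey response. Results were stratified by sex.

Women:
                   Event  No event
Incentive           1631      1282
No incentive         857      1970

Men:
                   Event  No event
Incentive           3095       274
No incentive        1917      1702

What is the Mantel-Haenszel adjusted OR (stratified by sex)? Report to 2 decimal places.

4.93

OR_MH = Σ(aᵢdᵢ/nᵢ) / Σ(bᵢcᵢ/nᵢ), where nᵢ is the stratum total.
Stratum 1 (Women): n = 5740; a·d/n = 1631·1970/5740 = 559.7683; b·c/n = 1282·857/5740 = 191.4066
Stratum 2 (Men): n = 6988; a·d/n = 3095·1702/6988 = 753.8194; b·c/n = 274·1917/6988 = 75.1657
OR_MH = (559.7683 + 753.8194) / (191.4066 + 75.1657) = 1313.5877 / 266.5723 = 4.92770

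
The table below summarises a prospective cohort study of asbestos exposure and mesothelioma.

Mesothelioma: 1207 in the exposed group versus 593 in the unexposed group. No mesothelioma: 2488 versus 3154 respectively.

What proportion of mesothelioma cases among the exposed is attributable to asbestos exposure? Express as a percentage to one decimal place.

51.6

From the description: a = 1207, b = 2488, c = 593, d = 3154.
Risk in exposed = 1207/3695 = 0.32666; risk in unexposed = 593/3747 = 0.15826.
RR = 0.32666/0.15826 = 2.06406
AR% = (RR − 1)/RR × 100 = (2.06406 − 1)/2.06406 × 100 = 51.5517%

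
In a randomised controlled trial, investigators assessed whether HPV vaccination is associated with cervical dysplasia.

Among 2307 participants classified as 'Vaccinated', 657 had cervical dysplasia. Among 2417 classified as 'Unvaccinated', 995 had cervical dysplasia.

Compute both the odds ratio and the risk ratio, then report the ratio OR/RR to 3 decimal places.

From the description: a = 657, b = 1650, c = 995, d = 1422.
OR = (657·1422)/(1650·995) = 934254/1641750 = 0.56906
Risk in exposed = 657/2307 = 0.28479; risk in unexposed = 995/2417 = 0.41167; RR = 0.69179
OR/RR = 0.56906 / 0.69179 = 0.82260
The outcome is not rare, so the OR lies further from 1 than the RR.

0.823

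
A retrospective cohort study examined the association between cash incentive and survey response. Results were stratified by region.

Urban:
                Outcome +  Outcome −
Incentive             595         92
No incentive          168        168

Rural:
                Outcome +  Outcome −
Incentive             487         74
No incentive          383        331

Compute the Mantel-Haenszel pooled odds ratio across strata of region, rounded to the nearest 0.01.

OR_MH = Σ(aᵢdᵢ/nᵢ) / Σ(bᵢcᵢ/nᵢ), where nᵢ is the stratum total.
Stratum 1 (Urban): n = 1023; a·d/n = 595·168/1023 = 97.7126; b·c/n = 92·168/1023 = 15.1085
Stratum 2 (Rural): n = 1275; a·d/n = 487·331/1275 = 126.4290; b·c/n = 74·383/1275 = 22.2290
OR_MH = (97.7126 + 126.4290) / (15.1085 + 22.2290) = 224.1416 / 37.3375 = 6.00312

6.00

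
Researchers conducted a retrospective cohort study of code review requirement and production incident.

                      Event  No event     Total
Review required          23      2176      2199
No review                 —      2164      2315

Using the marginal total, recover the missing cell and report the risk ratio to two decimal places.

The missing cell is in the unexposed row: 2315 − 2164 = 151.
So a = 23, b = 2176, c = 151, d = 2164.
RR = [a/(a+b)] / [c/(c+d)] = (23/2199) / (151/2315) = 0.01046/0.06523 = 0.16035

0.16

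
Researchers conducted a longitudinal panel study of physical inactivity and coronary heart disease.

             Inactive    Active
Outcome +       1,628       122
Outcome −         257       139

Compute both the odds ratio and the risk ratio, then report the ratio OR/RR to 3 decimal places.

3.906

Reading the table with exposure as columns: a = 1628 (Inactive, case), b = 257 (Inactive, non-case), c = 122 (Active, case), d = 139.
OR = (1628·139)/(257·122) = 226292/31354 = 7.21732
Risk in exposed = 1628/1885 = 0.86366; risk in unexposed = 122/261 = 0.46743; RR = 1.84767
OR/RR = 7.21732 / 1.84767 = 3.90618
The outcome is not rare, so the OR lies further from 1 than the RR.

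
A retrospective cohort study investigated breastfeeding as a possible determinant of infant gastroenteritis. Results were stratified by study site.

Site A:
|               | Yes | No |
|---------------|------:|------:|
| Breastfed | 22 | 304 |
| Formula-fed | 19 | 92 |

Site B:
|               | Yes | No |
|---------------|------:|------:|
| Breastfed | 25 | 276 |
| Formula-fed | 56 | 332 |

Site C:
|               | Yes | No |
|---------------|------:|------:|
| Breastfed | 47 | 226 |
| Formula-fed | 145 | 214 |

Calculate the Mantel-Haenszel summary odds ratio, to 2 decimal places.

0.37

OR_MH = Σ(aᵢdᵢ/nᵢ) / Σ(bᵢcᵢ/nᵢ), where nᵢ is the stratum total.
Stratum 1 (Site A): n = 437; a·d/n = 22·92/437 = 4.6316; b·c/n = 304·19/437 = 13.2174
Stratum 2 (Site B): n = 689; a·d/n = 25·332/689 = 12.0464; b·c/n = 276·56/689 = 22.4325
Stratum 3 (Site C): n = 632; a·d/n = 47·214/632 = 15.9146; b·c/n = 226·145/632 = 51.8513
OR_MH = (4.6316 + 12.0464 + 15.9146) / (13.2174 + 22.4325 + 51.8513) = 32.5926 / 87.5012 = 0.37248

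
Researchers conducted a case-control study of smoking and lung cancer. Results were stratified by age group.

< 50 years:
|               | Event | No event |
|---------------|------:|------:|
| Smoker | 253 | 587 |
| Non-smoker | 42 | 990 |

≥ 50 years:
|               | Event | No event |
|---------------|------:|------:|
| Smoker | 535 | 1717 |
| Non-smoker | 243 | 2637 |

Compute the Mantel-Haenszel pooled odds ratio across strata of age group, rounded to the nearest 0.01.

OR_MH = Σ(aᵢdᵢ/nᵢ) / Σ(bᵢcᵢ/nᵢ), where nᵢ is the stratum total.
Stratum 1 (< 50 years): n = 1872; a·d/n = 253·990/1872 = 133.7981; b·c/n = 587·42/1872 = 13.1699
Stratum 2 (≥ 50 years): n = 5132; a·d/n = 535·2637/5132 = 274.9016; b·c/n = 1717·243/5132 = 81.2999
OR_MH = (133.7981 + 274.9016) / (13.1699 + 81.2999) = 408.6997 / 94.4698 = 4.32625

4.33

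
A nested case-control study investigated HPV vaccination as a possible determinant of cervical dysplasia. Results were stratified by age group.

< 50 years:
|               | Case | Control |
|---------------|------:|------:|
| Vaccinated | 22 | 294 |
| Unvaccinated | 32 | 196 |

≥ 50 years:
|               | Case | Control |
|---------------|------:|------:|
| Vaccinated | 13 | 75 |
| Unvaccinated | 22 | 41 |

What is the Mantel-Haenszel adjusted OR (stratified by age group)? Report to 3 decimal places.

0.406

OR_MH = Σ(aᵢdᵢ/nᵢ) / Σ(bᵢcᵢ/nᵢ), where nᵢ is the stratum total.
Stratum 1 (< 50 years): n = 544; a·d/n = 22·196/544 = 7.9265; b·c/n = 294·32/544 = 17.2941
Stratum 2 (≥ 50 years): n = 151; a·d/n = 13·41/151 = 3.5298; b·c/n = 75·22/151 = 10.9272
OR_MH = (7.9265 + 3.5298) / (17.2941 + 10.9272) = 11.4563 / 28.2213 = 0.40594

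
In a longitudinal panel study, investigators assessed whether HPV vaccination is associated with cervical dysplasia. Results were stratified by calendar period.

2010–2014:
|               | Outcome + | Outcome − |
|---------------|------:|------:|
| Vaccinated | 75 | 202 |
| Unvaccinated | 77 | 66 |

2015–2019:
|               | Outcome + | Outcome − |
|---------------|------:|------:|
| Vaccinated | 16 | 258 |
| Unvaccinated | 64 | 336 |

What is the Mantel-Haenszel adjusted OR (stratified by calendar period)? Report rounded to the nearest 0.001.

OR_MH = Σ(aᵢdᵢ/nᵢ) / Σ(bᵢcᵢ/nᵢ), where nᵢ is the stratum total.
Stratum 1 (2010–2014): n = 420; a·d/n = 75·66/420 = 11.7857; b·c/n = 202·77/420 = 37.0333
Stratum 2 (2015–2019): n = 674; a·d/n = 16·336/674 = 7.9763; b·c/n = 258·64/674 = 24.4985
OR_MH = (11.7857 + 7.9763) / (37.0333 + 24.4985) = 19.7620 / 61.5318 = 0.32117

0.321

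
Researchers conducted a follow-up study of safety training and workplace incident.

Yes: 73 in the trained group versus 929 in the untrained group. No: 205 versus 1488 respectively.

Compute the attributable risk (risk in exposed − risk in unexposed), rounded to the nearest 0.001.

-0.122

From the description: a = 73, b = 205, c = 929, d = 1488.
Risk in exposed = 73/278 = 0.262590; risk in unexposed = 929/2417 = 0.384361.
Risk difference = 0.262590 − 0.384361 = -0.121771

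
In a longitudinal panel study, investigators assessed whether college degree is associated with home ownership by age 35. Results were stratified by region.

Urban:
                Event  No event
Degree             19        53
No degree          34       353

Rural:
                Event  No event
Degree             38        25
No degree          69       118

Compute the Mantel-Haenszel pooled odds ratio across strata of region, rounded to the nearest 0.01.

3.01

OR_MH = Σ(aᵢdᵢ/nᵢ) / Σ(bᵢcᵢ/nᵢ), where nᵢ is the stratum total.
Stratum 1 (Urban): n = 459; a·d/n = 19·353/459 = 14.6122; b·c/n = 53·34/459 = 3.9259
Stratum 2 (Rural): n = 250; a·d/n = 38·118/250 = 17.9360; b·c/n = 25·69/250 = 6.9000
OR_MH = (14.6122 + 17.9360) / (3.9259 + 6.9000) = 32.5482 / 10.8259 = 3.00651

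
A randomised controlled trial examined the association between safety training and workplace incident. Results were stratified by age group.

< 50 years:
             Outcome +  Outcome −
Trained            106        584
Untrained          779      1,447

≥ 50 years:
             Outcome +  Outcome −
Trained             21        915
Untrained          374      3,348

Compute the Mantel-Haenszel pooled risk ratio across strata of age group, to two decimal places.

RR_MH = Σ(aᵢ·n₀ᵢ/nᵢ) / Σ(cᵢ·n₁ᵢ/nᵢ), with n₁ᵢ = aᵢ+bᵢ (exposed), n₀ᵢ = cᵢ+dᵢ (unexposed), nᵢ = n₁ᵢ+n₀ᵢ.
Stratum 1 (< 50 years): n₁ = 690, n₀ = 2226, n = 2916; a·n₀/n = 106·2226/2916 = 80.9177; c·n₁/n = 779·690/2916 = 184.3313
Stratum 2 (≥ 50 years): n₁ = 936, n₀ = 3722, n = 4658; a·n₀/n = 21·3722/4658 = 16.7802; c·n₁/n = 374·936/4658 = 75.1533
RR_MH = (80.9177 + 16.7802) / (184.3313 + 75.1533) = 97.6979 / 259.4846 = 0.37651

0.38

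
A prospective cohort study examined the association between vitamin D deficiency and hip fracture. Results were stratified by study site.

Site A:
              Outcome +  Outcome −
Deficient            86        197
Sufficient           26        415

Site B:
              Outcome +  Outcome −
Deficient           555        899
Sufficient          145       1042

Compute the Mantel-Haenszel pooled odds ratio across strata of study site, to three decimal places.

OR_MH = Σ(aᵢdᵢ/nᵢ) / Σ(bᵢcᵢ/nᵢ), where nᵢ is the stratum total.
Stratum 1 (Site A): n = 724; a·d/n = 86·415/724 = 49.2956; b·c/n = 197·26/724 = 7.0746
Stratum 2 (Site B): n = 2641; a·d/n = 555·1042/2641 = 218.9739; b·c/n = 899·145/2641 = 49.3582
OR_MH = (49.2956 + 218.9739) / (7.0746 + 49.3582) = 268.2695 / 56.4328 = 4.75379

4.754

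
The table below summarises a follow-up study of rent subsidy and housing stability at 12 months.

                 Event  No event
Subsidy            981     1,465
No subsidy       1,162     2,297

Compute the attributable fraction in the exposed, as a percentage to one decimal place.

Cells: a = 981, b = 1465, c = 1162, d = 2297.
Risk in exposed = 981/2446 = 0.40106; risk in unexposed = 1162/3459 = 0.33594.
RR = 0.40106/0.33594 = 1.19387
AR% = (RR − 1)/RR × 100 = (1.19387 − 1)/1.19387 × 100 = 16.2388%

16.2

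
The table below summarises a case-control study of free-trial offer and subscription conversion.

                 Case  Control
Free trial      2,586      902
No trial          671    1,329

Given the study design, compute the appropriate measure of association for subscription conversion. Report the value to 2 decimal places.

5.68

Cells: a = 2586, b = 902, c = 671, d = 1329.
This is a case-control study: participants were sampled on outcome status, so risks in the source population cannot be estimated directly — relative risk is not valid here. The odds ratio is the appropriate measure.
OR = (a·d)/(b·c) = (2586 × 1329) / (902 × 671) = 3436794 / 605242 = 5.67838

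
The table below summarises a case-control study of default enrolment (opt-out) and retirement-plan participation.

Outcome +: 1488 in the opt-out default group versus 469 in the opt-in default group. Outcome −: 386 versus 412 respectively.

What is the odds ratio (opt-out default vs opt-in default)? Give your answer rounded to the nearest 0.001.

3.386

From the description: a = 1488, b = 386, c = 469, d = 412.
OR = (a·d)/(b·c) = (1488 × 412) / (386 × 469) = 613056 / 181034 = 3.38641
The odds of retirement-plan participation are about 3.39 times as high in the opt-out default group.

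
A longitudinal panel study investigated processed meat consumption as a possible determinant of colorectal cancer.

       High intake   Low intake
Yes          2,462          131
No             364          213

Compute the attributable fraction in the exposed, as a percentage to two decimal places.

56.29

Reading the table with exposure as columns: a = 2462 (High intake, case), b = 364 (High intake, non-case), c = 131 (Low intake, case), d = 213.
Risk in exposed = 2462/2826 = 0.87120; risk in unexposed = 131/344 = 0.38081.
RR = 0.87120/0.38081 = 2.28772
AR% = (RR − 1)/RR × 100 = (2.28772 − 1)/2.28772 × 100 = 56.2884%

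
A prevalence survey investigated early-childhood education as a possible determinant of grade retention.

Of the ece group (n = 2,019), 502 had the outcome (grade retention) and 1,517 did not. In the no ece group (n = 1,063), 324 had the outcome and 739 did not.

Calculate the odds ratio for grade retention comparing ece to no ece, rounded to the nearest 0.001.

0.755

From the description: a = 502, b = 1517, c = 324, d = 739.
OR = (a·d)/(b·c) = (502 × 739) / (1517 × 324) = 370978 / 491508 = 0.75478
Exposure is associated with lower odds of grade retention (OR = 0.75 < 1).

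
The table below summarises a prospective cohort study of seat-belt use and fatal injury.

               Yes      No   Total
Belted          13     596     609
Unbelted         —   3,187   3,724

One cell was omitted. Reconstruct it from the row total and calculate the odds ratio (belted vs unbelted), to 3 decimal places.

0.129

The missing cell is in the unexposed row: 3724 − 3187 = 537.
So a = 13, b = 596, c = 537, d = 3187.
OR = (a·d)/(b·c) = (13 × 3187) / (596 × 537) = 41431 / 320052 = 0.12945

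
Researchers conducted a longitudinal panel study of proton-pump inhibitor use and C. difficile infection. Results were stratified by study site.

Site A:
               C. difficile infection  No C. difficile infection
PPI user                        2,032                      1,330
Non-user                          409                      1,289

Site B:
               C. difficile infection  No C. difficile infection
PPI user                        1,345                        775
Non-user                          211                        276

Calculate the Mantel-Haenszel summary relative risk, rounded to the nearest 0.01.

2.10

RR_MH = Σ(aᵢ·n₀ᵢ/nᵢ) / Σ(cᵢ·n₁ᵢ/nᵢ), with n₁ᵢ = aᵢ+bᵢ (exposed), n₀ᵢ = cᵢ+dᵢ (unexposed), nᵢ = n₁ᵢ+n₀ᵢ.
Stratum 1 (Site A): n₁ = 3362, n₀ = 1698, n = 5060; a·n₀/n = 2032·1698/5060 = 681.8846; c·n₁/n = 409·3362/5060 = 271.7506
Stratum 2 (Site B): n₁ = 2120, n₀ = 487, n = 2607; a·n₀/n = 1345·487/2607 = 251.2524; c·n₁/n = 211·2120/2607 = 171.5842
RR_MH = (681.8846 + 251.2524) / (271.7506 + 171.5842) = 933.1370 / 443.3348 = 2.10481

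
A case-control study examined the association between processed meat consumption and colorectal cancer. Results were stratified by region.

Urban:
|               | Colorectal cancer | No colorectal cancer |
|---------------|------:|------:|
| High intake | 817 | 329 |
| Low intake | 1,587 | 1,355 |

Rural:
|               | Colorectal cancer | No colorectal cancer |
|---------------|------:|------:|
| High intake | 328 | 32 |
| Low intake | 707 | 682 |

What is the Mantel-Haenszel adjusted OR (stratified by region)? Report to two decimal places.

2.83

OR_MH = Σ(aᵢdᵢ/nᵢ) / Σ(bᵢcᵢ/nᵢ), where nᵢ is the stratum total.
Stratum 1 (Urban): n = 4088; a·d/n = 817·1355/4088 = 270.8011; b·c/n = 329·1587/4088 = 127.7209
Stratum 2 (Rural): n = 1749; a·d/n = 328·682/1749 = 127.8994; b·c/n = 32·707/1749 = 12.9354
OR_MH = (270.8011 + 127.8994) / (127.7209 + 12.9354) = 398.7005 / 140.6563 = 2.83457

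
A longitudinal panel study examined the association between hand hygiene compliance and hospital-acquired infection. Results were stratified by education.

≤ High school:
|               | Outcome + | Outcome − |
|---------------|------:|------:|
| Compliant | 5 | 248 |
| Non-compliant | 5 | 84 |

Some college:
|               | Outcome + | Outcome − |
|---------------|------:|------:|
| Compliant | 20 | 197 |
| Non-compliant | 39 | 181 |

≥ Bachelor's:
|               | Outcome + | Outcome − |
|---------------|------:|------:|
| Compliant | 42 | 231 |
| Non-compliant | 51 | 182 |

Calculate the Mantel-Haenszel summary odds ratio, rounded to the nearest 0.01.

OR_MH = Σ(aᵢdᵢ/nᵢ) / Σ(bᵢcᵢ/nᵢ), where nᵢ is the stratum total.
Stratum 1 (≤ High school): n = 342; a·d/n = 5·84/342 = 1.2281; b·c/n = 248·5/342 = 3.6257
Stratum 2 (Some college): n = 437; a·d/n = 20·181/437 = 8.2838; b·c/n = 197·39/437 = 17.5812
Stratum 3 (≥ Bachelor's): n = 506; a·d/n = 42·182/506 = 15.1067; b·c/n = 231·51/506 = 23.2826
OR_MH = (1.2281 + 8.2838 + 15.1067) / (3.6257 + 17.5812 + 23.2826) = 24.6185 / 44.4896 = 0.55336

0.55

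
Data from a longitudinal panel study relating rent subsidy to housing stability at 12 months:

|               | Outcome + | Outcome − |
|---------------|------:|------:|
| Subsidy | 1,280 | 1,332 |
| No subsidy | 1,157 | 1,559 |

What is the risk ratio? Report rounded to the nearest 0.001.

Cells: a = 1280, b = 1332, c = 1157, d = 1559.
Risk in exposed = 1280/2612 = 0.49005; risk in unexposed = 1157/2716 = 0.42599.
RR = 0.49005 / 0.42599 = 1.15036
The risk among the exposed is 1.15 times that among the unexposed.

1.150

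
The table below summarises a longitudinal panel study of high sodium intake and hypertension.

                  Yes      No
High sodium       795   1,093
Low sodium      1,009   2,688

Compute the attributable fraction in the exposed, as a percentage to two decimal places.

Cells: a = 795, b = 1093, c = 1009, d = 2688.
Risk in exposed = 795/1888 = 0.42108; risk in unexposed = 1009/3697 = 0.27292.
RR = 0.42108/0.27292 = 1.54285
AR% = (RR − 1)/RR × 100 = (1.54285 − 1)/1.54285 × 100 = 35.1848%

35.18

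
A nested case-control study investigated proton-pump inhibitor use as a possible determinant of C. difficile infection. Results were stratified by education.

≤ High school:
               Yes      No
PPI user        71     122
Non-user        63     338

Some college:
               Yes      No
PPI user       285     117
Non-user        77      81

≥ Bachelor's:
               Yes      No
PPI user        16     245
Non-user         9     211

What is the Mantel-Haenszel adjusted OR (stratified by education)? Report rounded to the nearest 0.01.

OR_MH = Σ(aᵢdᵢ/nᵢ) / Σ(bᵢcᵢ/nᵢ), where nᵢ is the stratum total.
Stratum 1 (≤ High school): n = 594; a·d/n = 71·338/594 = 40.4007; b·c/n = 122·63/594 = 12.9394
Stratum 2 (Some college): n = 560; a·d/n = 285·81/560 = 41.2232; b·c/n = 117·77/560 = 16.0875
Stratum 3 (≥ Bachelor's): n = 481; a·d/n = 16·211/481 = 7.0187; b·c/n = 245·9/481 = 4.5842
OR_MH = (40.4007 + 41.2232 + 7.0187) / (12.9394 + 16.0875 + 4.5842) = 88.6426 / 33.6111 = 2.63730

2.64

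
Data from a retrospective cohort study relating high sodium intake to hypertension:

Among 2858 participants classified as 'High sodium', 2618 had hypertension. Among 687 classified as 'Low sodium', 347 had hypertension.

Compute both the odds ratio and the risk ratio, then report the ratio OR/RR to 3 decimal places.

From the description: a = 2618, b = 240, c = 347, d = 340.
OR = (2618·340)/(240·347) = 890120/83280 = 10.68828
Risk in exposed = 2618/2858 = 0.91603; risk in unexposed = 347/687 = 0.50509; RR = 1.81357
OR/RR = 10.68828 / 1.81357 = 5.89350
The outcome is not rare, so the OR lies further from 1 than the RR.

5.893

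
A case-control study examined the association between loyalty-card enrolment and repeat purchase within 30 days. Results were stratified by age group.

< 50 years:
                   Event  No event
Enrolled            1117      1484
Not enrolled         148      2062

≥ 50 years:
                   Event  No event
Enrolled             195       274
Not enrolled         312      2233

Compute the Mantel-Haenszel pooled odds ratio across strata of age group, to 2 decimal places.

8.42

OR_MH = Σ(aᵢdᵢ/nᵢ) / Σ(bᵢcᵢ/nᵢ), where nᵢ is the stratum total.
Stratum 1 (< 50 years): n = 4811; a·d/n = 1117·2062/4811 = 478.7475; b·c/n = 1484·148/4811 = 45.6520
Stratum 2 (≥ 50 years): n = 3014; a·d/n = 195·2233/3014 = 144.4708; b·c/n = 274·312/3014 = 28.3636
OR_MH = (478.7475 + 144.4708) / (45.6520 + 28.3636) = 623.2183 / 74.0157 = 8.42008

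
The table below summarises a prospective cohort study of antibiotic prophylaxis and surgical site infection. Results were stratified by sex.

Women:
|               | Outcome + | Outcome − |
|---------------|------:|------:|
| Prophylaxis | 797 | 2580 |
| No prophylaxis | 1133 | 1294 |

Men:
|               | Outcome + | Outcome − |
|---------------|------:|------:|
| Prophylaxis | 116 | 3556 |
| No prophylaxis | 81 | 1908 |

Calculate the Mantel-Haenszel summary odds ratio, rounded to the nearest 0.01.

OR_MH = Σ(aᵢdᵢ/nᵢ) / Σ(bᵢcᵢ/nᵢ), where nᵢ is the stratum total.
Stratum 1 (Women): n = 5804; a·d/n = 797·1294/5804 = 177.6909; b·c/n = 2580·1133/5804 = 503.6423
Stratum 2 (Men): n = 5661; a·d/n = 116·1908/5661 = 39.0970; b·c/n = 3556·81/5661 = 50.8808
OR_MH = (177.6909 + 39.0970) / (503.6423 + 50.8808) = 216.7879 / 554.5231 = 0.39094

0.39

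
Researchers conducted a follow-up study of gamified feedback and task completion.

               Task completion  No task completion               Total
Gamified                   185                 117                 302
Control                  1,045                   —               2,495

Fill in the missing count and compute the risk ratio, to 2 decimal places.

1.46

The missing cell is in the unexposed row: 2495 − 1045 = 1450.
So a = 185, b = 117, c = 1045, d = 1450.
RR = [a/(a+b)] / [c/(c+d)] = (185/302) / (1045/2495) = 0.61258/0.41884 = 1.46258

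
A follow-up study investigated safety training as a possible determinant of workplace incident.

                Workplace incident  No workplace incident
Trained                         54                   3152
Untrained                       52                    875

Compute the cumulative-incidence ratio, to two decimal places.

Cells: a = 54, b = 3152, c = 52, d = 875.
Risk in exposed = 54/3206 = 0.01684; risk in unexposed = 52/927 = 0.05609.
RR = 0.01684 / 0.05609 = 0.30027
The risk is 70% lower among the exposed than among the unexposed.

0.30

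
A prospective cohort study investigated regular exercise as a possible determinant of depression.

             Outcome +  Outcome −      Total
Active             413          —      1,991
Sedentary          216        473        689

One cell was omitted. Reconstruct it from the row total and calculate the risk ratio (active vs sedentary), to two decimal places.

The missing cell is in the exposed row: 1991 − 413 = 1578.
So a = 413, b = 1578, c = 216, d = 473.
RR = [a/(a+b)] / [c/(c+d)] = (413/1991) / (216/689) = 0.20743/0.31350 = 0.66167

0.66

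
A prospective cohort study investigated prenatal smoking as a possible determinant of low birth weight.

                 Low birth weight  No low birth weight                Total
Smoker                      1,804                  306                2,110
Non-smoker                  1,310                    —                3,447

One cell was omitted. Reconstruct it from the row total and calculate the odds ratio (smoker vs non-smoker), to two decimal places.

9.62

The missing cell is in the unexposed row: 3447 − 1310 = 2137.
So a = 1804, b = 306, c = 1310, d = 2137.
OR = (a·d)/(b·c) = (1804 × 2137) / (306 × 1310) = 3855148 / 400860 = 9.61719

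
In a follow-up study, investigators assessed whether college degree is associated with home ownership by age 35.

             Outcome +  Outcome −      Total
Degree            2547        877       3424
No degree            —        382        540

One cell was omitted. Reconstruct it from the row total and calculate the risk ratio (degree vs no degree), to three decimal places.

2.542

The missing cell is in the unexposed row: 540 − 382 = 158.
So a = 2547, b = 877, c = 158, d = 382.
RR = [a/(a+b)] / [c/(c+d)] = (2547/3424) / (158/540) = 0.74387/0.29259 = 2.54233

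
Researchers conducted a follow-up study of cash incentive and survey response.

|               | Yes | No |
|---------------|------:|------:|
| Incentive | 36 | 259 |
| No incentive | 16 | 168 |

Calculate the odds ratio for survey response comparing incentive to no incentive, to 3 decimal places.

Cells: a = 36, b = 259, c = 16, d = 168.
OR = (a·d)/(b·c) = (36 × 168) / (259 × 16) = 6048 / 4144 = 1.45946
The odds of survey response are about 1.46 times as high in the incentive group.

1.459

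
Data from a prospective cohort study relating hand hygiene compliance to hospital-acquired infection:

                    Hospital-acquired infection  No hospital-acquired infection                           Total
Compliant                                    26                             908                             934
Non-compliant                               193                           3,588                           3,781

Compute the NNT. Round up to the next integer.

Risk in treated group = 26/934 = 0.02784; risk in control = 193/3781 = 0.05104.
Absolute risk reduction = 0.05104 − 0.02784 = 0.02321
NNT = 1 / ARR = 1 / 0.02321 = 43.090 → round up → 44

44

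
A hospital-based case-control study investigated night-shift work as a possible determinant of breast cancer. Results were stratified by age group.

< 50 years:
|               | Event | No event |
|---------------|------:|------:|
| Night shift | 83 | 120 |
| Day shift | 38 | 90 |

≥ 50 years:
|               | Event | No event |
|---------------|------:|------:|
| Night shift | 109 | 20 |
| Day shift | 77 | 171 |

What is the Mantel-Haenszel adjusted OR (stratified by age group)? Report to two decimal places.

4.03

OR_MH = Σ(aᵢdᵢ/nᵢ) / Σ(bᵢcᵢ/nᵢ), where nᵢ is the stratum total.
Stratum 1 (< 50 years): n = 331; a·d/n = 83·90/331 = 22.5680; b·c/n = 120·38/331 = 13.7764
Stratum 2 (≥ 50 years): n = 377; a·d/n = 109·171/377 = 49.4403; b·c/n = 20·77/377 = 4.0849
OR_MH = (22.5680 + 49.4403) / (13.7764 + 4.0849) = 72.0083 / 17.8613 = 4.03152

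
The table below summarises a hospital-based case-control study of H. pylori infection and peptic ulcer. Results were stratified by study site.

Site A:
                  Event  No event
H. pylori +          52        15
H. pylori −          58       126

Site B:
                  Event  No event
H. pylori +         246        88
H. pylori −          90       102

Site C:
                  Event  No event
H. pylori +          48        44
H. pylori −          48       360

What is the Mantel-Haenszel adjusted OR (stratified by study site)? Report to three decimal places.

4.764

OR_MH = Σ(aᵢdᵢ/nᵢ) / Σ(bᵢcᵢ/nᵢ), where nᵢ is the stratum total.
Stratum 1 (Site A): n = 251; a·d/n = 52·126/251 = 26.1036; b·c/n = 15·58/251 = 3.4661
Stratum 2 (Site B): n = 526; a·d/n = 246·102/526 = 47.7034; b·c/n = 88·90/526 = 15.0570
Stratum 3 (Site C): n = 500; a·d/n = 48·360/500 = 34.5600; b·c/n = 44·48/500 = 4.2240
OR_MH = (26.1036 + 47.7034 + 34.5600) / (3.4661 + 15.0570 + 4.2240) = 108.3670 / 22.7472 = 4.76398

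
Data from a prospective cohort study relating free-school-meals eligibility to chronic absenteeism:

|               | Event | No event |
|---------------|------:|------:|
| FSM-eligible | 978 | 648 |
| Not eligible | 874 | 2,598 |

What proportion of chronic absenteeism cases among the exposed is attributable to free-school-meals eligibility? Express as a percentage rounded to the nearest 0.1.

58.1

Cells: a = 978, b = 648, c = 874, d = 2598.
Risk in exposed = 978/1626 = 0.60148; risk in unexposed = 874/3472 = 0.25173.
RR = 0.60148/0.25173 = 2.38939
AR% = (RR − 1)/RR × 100 = (2.38939 − 1)/2.38939 × 100 = 58.1483%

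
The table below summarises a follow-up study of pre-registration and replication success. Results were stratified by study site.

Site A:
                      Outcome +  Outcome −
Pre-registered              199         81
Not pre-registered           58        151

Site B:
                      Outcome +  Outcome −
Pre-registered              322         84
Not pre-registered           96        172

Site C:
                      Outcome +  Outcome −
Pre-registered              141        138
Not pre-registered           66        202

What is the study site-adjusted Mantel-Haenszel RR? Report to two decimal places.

2.26

RR_MH = Σ(aᵢ·n₀ᵢ/nᵢ) / Σ(cᵢ·n₁ᵢ/nᵢ), with n₁ᵢ = aᵢ+bᵢ (exposed), n₀ᵢ = cᵢ+dᵢ (unexposed), nᵢ = n₁ᵢ+n₀ᵢ.
Stratum 1 (Site A): n₁ = 280, n₀ = 209, n = 489; a·n₀/n = 199·209/489 = 85.0532; c·n₁/n = 58·280/489 = 33.2106
Stratum 2 (Site B): n₁ = 406, n₀ = 268, n = 674; a·n₀/n = 322·268/674 = 128.0356; c·n₁/n = 96·406/674 = 57.8279
Stratum 3 (Site C): n₁ = 279, n₀ = 268, n = 547; a·n₀/n = 141·268/547 = 69.0823; c·n₁/n = 66·279/547 = 33.6636
RR_MH = (85.0532 + 128.0356 + 69.0823) / (33.2106 + 57.8279 + 33.6636) = 282.1710 / 124.7021 = 2.26276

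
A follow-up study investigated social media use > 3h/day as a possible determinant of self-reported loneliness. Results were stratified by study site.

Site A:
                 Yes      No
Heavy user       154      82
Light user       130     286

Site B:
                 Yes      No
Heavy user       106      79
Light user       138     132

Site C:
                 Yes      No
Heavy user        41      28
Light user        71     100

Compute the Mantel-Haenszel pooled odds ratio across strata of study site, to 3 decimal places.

2.375

OR_MH = Σ(aᵢdᵢ/nᵢ) / Σ(bᵢcᵢ/nᵢ), where nᵢ is the stratum total.
Stratum 1 (Site A): n = 652; a·d/n = 154·286/652 = 67.5521; b·c/n = 82·130/652 = 16.3497
Stratum 2 (Site B): n = 455; a·d/n = 106·132/455 = 30.7516; b·c/n = 79·138/455 = 23.9604
Stratum 3 (Site C): n = 240; a·d/n = 41·100/240 = 17.0833; b·c/n = 28·71/240 = 8.2833
OR_MH = (67.5521 + 30.7516 + 17.0833) / (16.3497 + 23.9604 + 8.2833) = 115.3871 / 48.5935 = 2.37454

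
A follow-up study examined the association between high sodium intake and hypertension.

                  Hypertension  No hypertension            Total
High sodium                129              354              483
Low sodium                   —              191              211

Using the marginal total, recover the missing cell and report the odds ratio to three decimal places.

The missing cell is in the unexposed row: 211 − 191 = 20.
So a = 129, b = 354, c = 20, d = 191.
OR = (a·d)/(b·c) = (129 × 191) / (354 × 20) = 24639 / 7080 = 3.48008

3.480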